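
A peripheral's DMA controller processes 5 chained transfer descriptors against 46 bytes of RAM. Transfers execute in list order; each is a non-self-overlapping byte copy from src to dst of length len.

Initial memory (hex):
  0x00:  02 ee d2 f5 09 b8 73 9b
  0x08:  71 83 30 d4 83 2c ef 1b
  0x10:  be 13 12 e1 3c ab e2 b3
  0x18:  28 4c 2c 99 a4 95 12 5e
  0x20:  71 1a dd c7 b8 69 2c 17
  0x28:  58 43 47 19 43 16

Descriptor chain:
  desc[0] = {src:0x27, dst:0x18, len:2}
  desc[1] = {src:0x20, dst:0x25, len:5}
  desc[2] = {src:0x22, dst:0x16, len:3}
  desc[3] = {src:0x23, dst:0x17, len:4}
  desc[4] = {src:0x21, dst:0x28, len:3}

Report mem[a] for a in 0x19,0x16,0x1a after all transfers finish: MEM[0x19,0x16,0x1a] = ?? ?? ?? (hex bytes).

  after D0: wrote 2B at 0x18 = 1758
  after D1: wrote 5B at 0x25 = 711addc7b8
  after D2: wrote 3B at 0x16 = ddc7b8
  after D3: wrote 4B at 0x17 = c7b8711a
  after D4: wrote 3B at 0x28 = 1addc7
query mem[0x19]=0x71, mem[0x16]=0xdd, mem[0x1a]=0x1a

MEM[0x19,0x16,0x1a] = 71 dd 1a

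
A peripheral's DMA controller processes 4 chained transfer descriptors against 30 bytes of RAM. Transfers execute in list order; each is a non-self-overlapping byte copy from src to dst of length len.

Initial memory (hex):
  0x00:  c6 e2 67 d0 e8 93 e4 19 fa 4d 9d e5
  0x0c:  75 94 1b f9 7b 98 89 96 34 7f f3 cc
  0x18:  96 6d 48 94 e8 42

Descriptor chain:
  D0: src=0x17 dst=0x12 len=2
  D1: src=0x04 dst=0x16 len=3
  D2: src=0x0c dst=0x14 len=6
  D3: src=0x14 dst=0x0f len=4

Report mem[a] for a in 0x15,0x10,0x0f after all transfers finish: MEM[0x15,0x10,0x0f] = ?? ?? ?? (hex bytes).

#0 dst[0x12+2] := {0xcc,0x96}
#1 dst[0x16+3] := {0xe8,0x93,0xe4}
#2 dst[0x14+6] := {0x75,0x94,0x1b,0xf9,0x7b,0x98}
#3 dst[0x0f+4] := {0x75,0x94,0x1b,0xf9}
query mem[0x15]=0x94, mem[0x10]=0x94, mem[0x0f]=0x75

MEM[0x15,0x10,0x0f] = 94 94 75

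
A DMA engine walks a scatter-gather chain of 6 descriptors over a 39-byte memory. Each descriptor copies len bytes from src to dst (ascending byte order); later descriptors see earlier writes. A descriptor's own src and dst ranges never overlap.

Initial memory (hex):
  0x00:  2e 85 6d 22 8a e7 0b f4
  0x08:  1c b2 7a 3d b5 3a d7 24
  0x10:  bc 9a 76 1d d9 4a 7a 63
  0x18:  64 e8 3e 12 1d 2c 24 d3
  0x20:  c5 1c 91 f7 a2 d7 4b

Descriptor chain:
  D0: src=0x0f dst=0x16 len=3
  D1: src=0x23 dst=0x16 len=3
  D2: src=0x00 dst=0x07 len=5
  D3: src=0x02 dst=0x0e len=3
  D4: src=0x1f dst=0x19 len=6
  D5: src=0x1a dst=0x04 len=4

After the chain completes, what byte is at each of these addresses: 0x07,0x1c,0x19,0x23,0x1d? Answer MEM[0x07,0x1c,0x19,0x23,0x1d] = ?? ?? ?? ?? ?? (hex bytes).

MEM[0x07,0x1c,0x19,0x23,0x1d] = f7 91 d3 f7 f7

  after D0: wrote 3B at 0x16 = 24bc9a
  after D1: wrote 3B at 0x16 = f7a2d7
  after D2: wrote 5B at 0x07 = 2e856d228a
  after D3: wrote 3B at 0x0e = 6d228a
  after D4: wrote 6B at 0x19 = d3c51c91f7a2
  after D5: wrote 4B at 0x04 = c51c91f7
query mem[0x07]=0xf7, mem[0x1c]=0x91, mem[0x19]=0xd3, mem[0x23]=0xf7, mem[0x1d]=0xf7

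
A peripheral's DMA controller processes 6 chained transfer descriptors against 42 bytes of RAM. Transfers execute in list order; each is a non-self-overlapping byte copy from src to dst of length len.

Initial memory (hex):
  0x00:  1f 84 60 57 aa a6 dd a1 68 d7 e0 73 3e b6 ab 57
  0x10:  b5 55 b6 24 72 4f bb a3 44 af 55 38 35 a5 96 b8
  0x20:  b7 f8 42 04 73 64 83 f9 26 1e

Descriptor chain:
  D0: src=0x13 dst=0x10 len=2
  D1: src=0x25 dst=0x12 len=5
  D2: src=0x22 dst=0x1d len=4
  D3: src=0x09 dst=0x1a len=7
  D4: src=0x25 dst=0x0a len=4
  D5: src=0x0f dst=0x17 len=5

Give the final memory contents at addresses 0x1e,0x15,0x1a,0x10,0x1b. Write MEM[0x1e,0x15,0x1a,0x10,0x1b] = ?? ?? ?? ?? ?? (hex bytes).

MEM[0x1e,0x15,0x1a,0x10,0x1b] = b6 26 64 24 83

#0 dst[0x10+2] := {0x24,0x72}
#1 dst[0x12+5] := {0x64,0x83,0xf9,0x26,0x1e}
#2 dst[0x1d+4] := {0x42,0x04,0x73,0x64}
#3 dst[0x1a+7] := {0xd7,0xe0,0x73,0x3e,0xb6,0xab,0x57}
#4 dst[0x0a+4] := {0x64,0x83,0xf9,0x26}
#5 dst[0x17+5] := {0x57,0x24,0x72,0x64,0x83}
query mem[0x1e]=0xb6, mem[0x15]=0x26, mem[0x1a]=0x64, mem[0x10]=0x24, mem[0x1b]=0x83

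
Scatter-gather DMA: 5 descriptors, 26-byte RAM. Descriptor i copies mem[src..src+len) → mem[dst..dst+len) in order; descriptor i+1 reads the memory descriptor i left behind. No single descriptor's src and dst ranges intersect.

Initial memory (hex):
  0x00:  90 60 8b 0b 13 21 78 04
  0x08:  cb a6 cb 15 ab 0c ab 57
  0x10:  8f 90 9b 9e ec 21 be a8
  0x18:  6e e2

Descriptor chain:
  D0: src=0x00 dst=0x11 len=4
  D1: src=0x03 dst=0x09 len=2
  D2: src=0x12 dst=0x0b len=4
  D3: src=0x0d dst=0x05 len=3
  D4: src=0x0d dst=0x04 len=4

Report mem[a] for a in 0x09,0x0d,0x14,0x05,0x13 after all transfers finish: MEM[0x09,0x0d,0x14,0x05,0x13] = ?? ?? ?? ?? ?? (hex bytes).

MEM[0x09,0x0d,0x14,0x05,0x13] = 0b 0b 0b 21 8b

[0] 0x00->0x11 len=4 : 90 60 8b 0b
[1] 0x03->0x09 len=2 : 0b 13
[2] 0x12->0x0b len=4 : 60 8b 0b 21
[3] 0x0d->0x05 len=3 : 0b 21 57
[4] 0x0d->0x04 len=4 : 0b 21 57 8f
query mem[0x09]=0x0b, mem[0x0d]=0x0b, mem[0x14]=0x0b, mem[0x05]=0x21, mem[0x13]=0x8b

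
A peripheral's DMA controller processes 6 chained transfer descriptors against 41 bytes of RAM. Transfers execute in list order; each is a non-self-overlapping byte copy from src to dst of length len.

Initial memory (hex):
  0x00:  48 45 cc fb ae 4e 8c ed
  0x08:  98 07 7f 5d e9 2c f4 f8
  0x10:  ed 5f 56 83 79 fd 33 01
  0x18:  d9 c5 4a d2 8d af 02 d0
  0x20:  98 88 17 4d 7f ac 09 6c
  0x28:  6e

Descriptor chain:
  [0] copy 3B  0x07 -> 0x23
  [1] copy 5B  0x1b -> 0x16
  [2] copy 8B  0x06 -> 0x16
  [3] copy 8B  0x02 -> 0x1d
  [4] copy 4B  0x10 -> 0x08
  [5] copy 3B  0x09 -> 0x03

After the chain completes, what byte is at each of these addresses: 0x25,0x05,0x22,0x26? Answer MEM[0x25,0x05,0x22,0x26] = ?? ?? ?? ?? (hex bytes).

MEM[0x25,0x05,0x22,0x26] = 07 83 ed 09

  after D0: wrote 3B at 0x23 = ed9807
  after D1: wrote 5B at 0x16 = d28daf02d0
  after D2: wrote 8B at 0x16 = 8ced98077f5de92c
  after D3: wrote 8B at 0x1d = ccfbae4e8ced9807
  after D4: wrote 4B at 0x08 = ed5f5683
  after D5: wrote 3B at 0x03 = 5f5683
query mem[0x25]=0x07, mem[0x05]=0x83, mem[0x22]=0xed, mem[0x26]=0x09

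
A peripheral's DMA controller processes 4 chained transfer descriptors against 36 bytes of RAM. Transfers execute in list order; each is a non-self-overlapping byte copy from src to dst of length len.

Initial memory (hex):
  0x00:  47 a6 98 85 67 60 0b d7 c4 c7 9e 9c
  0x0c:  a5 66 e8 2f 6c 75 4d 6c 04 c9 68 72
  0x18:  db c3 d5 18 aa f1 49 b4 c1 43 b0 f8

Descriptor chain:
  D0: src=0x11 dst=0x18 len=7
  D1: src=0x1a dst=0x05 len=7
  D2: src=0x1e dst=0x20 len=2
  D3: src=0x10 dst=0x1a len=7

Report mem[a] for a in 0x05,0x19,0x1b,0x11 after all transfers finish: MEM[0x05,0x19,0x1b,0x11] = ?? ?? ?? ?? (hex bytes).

[0] 0x11->0x18 len=7 : 75 4d 6c 04 c9 68 72
[1] 0x1a->0x05 len=7 : 6c 04 c9 68 72 b4 c1
[2] 0x1e->0x20 len=2 : 72 b4
[3] 0x10->0x1a len=7 : 6c 75 4d 6c 04 c9 68
query mem[0x05]=0x6c, mem[0x19]=0x4d, mem[0x1b]=0x75, mem[0x11]=0x75

MEM[0x05,0x19,0x1b,0x11] = 6c 4d 75 75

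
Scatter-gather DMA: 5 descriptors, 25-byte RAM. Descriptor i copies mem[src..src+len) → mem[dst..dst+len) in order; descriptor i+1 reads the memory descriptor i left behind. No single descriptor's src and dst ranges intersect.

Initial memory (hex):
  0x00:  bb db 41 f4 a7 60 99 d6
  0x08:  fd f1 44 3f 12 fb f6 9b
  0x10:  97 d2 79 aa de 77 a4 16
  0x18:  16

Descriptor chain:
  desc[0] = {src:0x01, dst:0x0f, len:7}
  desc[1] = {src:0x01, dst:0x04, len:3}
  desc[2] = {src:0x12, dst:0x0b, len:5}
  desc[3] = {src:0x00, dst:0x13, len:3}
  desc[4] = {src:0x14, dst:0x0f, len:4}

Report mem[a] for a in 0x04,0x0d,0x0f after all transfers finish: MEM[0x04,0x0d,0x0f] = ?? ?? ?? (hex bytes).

#0 dst[0x0f+7] := {0xdb,0x41,0xf4,0xa7,0x60,0x99,0xd6}
#1 dst[0x04+3] := {0xdb,0x41,0xf4}
#2 dst[0x0b+5] := {0xa7,0x60,0x99,0xd6,0xa4}
#3 dst[0x13+3] := {0xbb,0xdb,0x41}
#4 dst[0x0f+4] := {0xdb,0x41,0xa4,0x16}
query mem[0x04]=0xdb, mem[0x0d]=0x99, mem[0x0f]=0xdb

MEM[0x04,0x0d,0x0f] = db 99 db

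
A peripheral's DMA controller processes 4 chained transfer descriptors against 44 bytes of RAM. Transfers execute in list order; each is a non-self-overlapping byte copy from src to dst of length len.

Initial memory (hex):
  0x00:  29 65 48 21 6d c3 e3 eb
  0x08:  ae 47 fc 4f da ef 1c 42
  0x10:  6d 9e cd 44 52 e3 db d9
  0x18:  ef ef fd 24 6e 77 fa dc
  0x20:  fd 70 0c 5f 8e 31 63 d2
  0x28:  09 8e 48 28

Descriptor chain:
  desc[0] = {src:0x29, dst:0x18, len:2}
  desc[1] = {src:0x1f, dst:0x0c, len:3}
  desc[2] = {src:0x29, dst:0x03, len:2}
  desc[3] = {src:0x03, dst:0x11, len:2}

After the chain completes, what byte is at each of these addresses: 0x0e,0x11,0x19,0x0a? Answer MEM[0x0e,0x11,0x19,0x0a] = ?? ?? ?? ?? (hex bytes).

#0 dst[0x18+2] := {0x8e,0x48}
#1 dst[0x0c+3] := {0xdc,0xfd,0x70}
#2 dst[0x03+2] := {0x8e,0x48}
#3 dst[0x11+2] := {0x8e,0x48}
query mem[0x0e]=0x70, mem[0x11]=0x8e, mem[0x19]=0x48, mem[0x0a]=0xfc

MEM[0x0e,0x11,0x19,0x0a] = 70 8e 48 fc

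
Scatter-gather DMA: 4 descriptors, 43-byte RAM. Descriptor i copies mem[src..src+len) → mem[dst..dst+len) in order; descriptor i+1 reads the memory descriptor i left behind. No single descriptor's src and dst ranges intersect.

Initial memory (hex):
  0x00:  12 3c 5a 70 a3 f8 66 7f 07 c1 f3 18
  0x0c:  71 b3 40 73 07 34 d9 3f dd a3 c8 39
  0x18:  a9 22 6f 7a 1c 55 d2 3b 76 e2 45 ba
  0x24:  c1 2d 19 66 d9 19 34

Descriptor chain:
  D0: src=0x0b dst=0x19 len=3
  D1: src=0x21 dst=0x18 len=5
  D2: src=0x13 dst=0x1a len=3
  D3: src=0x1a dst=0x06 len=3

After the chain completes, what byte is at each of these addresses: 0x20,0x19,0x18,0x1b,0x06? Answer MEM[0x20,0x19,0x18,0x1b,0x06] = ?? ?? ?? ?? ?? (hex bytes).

#0 dst[0x19+3] := {0x18,0x71,0xb3}
#1 dst[0x18+5] := {0xe2,0x45,0xba,0xc1,0x2d}
#2 dst[0x1a+3] := {0x3f,0xdd,0xa3}
#3 dst[0x06+3] := {0x3f,0xdd,0xa3}
query mem[0x20]=0x76, mem[0x19]=0x45, mem[0x18]=0xe2, mem[0x1b]=0xdd, mem[0x06]=0x3f

MEM[0x20,0x19,0x18,0x1b,0x06] = 76 45 e2 dd 3f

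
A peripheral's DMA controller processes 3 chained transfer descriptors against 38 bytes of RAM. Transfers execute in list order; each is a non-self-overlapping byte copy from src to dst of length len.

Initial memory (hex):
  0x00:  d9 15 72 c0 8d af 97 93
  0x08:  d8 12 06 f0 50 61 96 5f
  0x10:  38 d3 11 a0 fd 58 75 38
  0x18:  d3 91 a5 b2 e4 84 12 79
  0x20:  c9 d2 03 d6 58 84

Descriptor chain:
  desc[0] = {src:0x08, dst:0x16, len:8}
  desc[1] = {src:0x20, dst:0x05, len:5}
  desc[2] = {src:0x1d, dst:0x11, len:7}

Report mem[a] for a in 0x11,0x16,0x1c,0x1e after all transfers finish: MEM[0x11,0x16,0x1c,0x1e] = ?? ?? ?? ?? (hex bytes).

  after D0: wrote 8B at 0x16 = d81206f05061965f
  after D1: wrote 5B at 0x05 = c9d203d658
  after D2: wrote 7B at 0x11 = 5f1279c9d203d6
query mem[0x11]=0x5f, mem[0x16]=0x03, mem[0x1c]=0x96, mem[0x1e]=0x12

MEM[0x11,0x16,0x1c,0x1e] = 5f 03 96 12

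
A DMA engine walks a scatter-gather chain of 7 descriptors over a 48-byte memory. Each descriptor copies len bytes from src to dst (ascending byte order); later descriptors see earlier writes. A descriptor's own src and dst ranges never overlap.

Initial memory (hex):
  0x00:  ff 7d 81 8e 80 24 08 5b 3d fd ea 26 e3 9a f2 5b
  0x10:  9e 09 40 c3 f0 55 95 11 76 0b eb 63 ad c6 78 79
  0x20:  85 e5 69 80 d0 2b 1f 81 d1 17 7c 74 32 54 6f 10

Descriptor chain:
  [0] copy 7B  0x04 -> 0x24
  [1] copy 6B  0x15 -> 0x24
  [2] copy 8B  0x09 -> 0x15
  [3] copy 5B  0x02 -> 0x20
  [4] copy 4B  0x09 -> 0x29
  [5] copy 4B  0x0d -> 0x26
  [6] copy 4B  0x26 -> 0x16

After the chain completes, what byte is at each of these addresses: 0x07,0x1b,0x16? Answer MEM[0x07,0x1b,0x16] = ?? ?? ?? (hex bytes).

D0: mem[0x24..0x2a] <- [80 24 08 5b 3d fd ea]
D1: mem[0x24..0x29] <- [55 95 11 76 0b eb]
D2: mem[0x15..0x1c] <- [fd ea 26 e3 9a f2 5b 9e]
D3: mem[0x20..0x24] <- [81 8e 80 24 08]
D4: mem[0x29..0x2c] <- [fd ea 26 e3]
D5: mem[0x26..0x29] <- [9a f2 5b 9e]
D6: mem[0x16..0x19] <- [9a f2 5b 9e]
query mem[0x07]=0x5b, mem[0x1b]=0x5b, mem[0x16]=0x9a

MEM[0x07,0x1b,0x16] = 5b 5b 9a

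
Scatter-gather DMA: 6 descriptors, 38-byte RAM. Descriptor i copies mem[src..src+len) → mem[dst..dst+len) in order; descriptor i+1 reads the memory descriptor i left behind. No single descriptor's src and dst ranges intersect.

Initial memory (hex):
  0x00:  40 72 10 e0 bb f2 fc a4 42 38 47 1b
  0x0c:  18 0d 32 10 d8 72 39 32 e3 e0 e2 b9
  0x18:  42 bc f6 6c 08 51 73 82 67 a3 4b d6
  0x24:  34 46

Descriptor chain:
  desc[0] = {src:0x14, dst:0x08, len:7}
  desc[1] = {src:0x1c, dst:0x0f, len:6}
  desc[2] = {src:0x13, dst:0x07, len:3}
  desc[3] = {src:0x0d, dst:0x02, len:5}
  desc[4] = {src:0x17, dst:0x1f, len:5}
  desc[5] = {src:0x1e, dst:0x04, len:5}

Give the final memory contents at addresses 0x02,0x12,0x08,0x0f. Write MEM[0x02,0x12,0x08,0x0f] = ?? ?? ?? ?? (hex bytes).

MEM[0x02,0x12,0x08,0x0f] = bc 82 f6 08

D0: mem[0x08..0x0e] <- [e3 e0 e2 b9 42 bc f6]
D1: mem[0x0f..0x14] <- [08 51 73 82 67 a3]
D2: mem[0x07..0x09] <- [67 a3 e0]
D3: mem[0x02..0x06] <- [bc f6 08 51 73]
D4: mem[0x1f..0x23] <- [b9 42 bc f6 6c]
D5: mem[0x04..0x08] <- [73 b9 42 bc f6]
query mem[0x02]=0xbc, mem[0x12]=0x82, mem[0x08]=0xf6, mem[0x0f]=0x08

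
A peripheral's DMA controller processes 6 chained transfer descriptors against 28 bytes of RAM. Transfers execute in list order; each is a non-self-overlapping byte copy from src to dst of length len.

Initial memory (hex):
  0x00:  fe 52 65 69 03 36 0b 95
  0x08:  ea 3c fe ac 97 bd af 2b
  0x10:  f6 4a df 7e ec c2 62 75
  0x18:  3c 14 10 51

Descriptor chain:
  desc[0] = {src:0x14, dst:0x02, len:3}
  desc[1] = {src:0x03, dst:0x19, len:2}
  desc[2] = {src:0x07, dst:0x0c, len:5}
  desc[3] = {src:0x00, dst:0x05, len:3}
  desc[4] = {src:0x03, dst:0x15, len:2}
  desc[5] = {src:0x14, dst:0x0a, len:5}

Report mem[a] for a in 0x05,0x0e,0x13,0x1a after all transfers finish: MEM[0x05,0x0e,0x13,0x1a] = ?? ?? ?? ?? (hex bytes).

[0] 0x14->0x02 len=3 : ec c2 62
[1] 0x03->0x19 len=2 : c2 62
[2] 0x07->0x0c len=5 : 95 ea 3c fe ac
[3] 0x00->0x05 len=3 : fe 52 ec
[4] 0x03->0x15 len=2 : c2 62
[5] 0x14->0x0a len=5 : ec c2 62 75 3c
query mem[0x05]=0xfe, mem[0x0e]=0x3c, mem[0x13]=0x7e, mem[0x1a]=0x62

MEM[0x05,0x0e,0x13,0x1a] = fe 3c 7e 62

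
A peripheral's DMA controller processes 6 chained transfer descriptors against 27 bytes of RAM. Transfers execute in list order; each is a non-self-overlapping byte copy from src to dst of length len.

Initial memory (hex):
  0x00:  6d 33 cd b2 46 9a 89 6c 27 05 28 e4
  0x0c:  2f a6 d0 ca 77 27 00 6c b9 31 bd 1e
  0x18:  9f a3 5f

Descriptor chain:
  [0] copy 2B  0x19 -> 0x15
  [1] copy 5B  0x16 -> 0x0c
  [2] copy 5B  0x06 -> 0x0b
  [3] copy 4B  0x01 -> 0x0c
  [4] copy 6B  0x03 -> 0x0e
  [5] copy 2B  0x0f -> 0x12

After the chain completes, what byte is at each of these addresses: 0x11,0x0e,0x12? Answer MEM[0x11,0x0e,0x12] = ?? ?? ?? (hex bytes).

#0 dst[0x15+2] := {0xa3,0x5f}
#1 dst[0x0c+5] := {0x5f,0x1e,0x9f,0xa3,0x5f}
#2 dst[0x0b+5] := {0x89,0x6c,0x27,0x05,0x28}
#3 dst[0x0c+4] := {0x33,0xcd,0xb2,0x46}
#4 dst[0x0e+6] := {0xb2,0x46,0x9a,0x89,0x6c,0x27}
#5 dst[0x12+2] := {0x46,0x9a}
query mem[0x11]=0x89, mem[0x0e]=0xb2, mem[0x12]=0x46

MEM[0x11,0x0e,0x12] = 89 b2 46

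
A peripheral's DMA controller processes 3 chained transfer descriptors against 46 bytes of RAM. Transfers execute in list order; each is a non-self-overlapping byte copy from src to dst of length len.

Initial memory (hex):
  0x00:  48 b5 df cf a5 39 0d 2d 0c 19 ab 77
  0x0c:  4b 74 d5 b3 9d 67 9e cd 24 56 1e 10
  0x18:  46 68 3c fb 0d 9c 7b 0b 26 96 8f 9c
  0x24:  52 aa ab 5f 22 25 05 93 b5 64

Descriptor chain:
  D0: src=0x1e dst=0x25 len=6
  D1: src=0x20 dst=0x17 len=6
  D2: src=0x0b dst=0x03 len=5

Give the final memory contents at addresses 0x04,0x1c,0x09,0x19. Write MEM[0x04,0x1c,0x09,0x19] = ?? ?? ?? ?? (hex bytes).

  after D0: wrote 6B at 0x25 = 7b0b26968f9c
  after D1: wrote 6B at 0x17 = 26968f9c527b
  after D2: wrote 5B at 0x03 = 774b74d5b3
query mem[0x04]=0x4b, mem[0x1c]=0x7b, mem[0x09]=0x19, mem[0x19]=0x8f

MEM[0x04,0x1c,0x09,0x19] = 4b 7b 19 8f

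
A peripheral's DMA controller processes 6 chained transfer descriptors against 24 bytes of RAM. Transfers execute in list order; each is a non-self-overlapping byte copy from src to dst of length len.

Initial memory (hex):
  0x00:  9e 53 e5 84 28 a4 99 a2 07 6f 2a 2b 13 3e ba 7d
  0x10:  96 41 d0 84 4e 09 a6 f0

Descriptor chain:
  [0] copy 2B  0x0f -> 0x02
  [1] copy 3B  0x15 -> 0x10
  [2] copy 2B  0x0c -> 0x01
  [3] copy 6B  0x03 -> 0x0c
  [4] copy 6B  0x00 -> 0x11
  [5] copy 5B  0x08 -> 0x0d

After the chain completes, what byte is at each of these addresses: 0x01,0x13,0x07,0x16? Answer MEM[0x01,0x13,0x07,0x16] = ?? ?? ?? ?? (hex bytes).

MEM[0x01,0x13,0x07,0x16] = 13 3e a2 a4

[0] 0x0f->0x02 len=2 : 7d 96
[1] 0x15->0x10 len=3 : 09 a6 f0
[2] 0x0c->0x01 len=2 : 13 3e
[3] 0x03->0x0c len=6 : 96 28 a4 99 a2 07
[4] 0x00->0x11 len=6 : 9e 13 3e 96 28 a4
[5] 0x08->0x0d len=5 : 07 6f 2a 2b 96
query mem[0x01]=0x13, mem[0x13]=0x3e, mem[0x07]=0xa2, mem[0x16]=0xa4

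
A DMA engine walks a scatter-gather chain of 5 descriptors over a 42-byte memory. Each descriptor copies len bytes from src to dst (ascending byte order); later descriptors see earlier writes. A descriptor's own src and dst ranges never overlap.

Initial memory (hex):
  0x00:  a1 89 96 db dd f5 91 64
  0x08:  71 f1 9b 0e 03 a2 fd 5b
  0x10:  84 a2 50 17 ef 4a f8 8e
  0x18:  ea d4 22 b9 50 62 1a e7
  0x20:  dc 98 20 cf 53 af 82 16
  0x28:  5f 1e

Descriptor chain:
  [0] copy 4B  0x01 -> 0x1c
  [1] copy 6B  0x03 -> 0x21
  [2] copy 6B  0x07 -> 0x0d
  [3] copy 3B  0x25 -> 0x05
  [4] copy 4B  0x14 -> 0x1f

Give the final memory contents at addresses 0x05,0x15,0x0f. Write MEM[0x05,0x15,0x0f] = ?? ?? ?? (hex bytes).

MEM[0x05,0x15,0x0f] = 64 4a f1

#0 dst[0x1c+4] := {0x89,0x96,0xdb,0xdd}
#1 dst[0x21+6] := {0xdb,0xdd,0xf5,0x91,0x64,0x71}
#2 dst[0x0d+6] := {0x64,0x71,0xf1,0x9b,0x0e,0x03}
#3 dst[0x05+3] := {0x64,0x71,0x16}
#4 dst[0x1f+4] := {0xef,0x4a,0xf8,0x8e}
query mem[0x05]=0x64, mem[0x15]=0x4a, mem[0x0f]=0xf1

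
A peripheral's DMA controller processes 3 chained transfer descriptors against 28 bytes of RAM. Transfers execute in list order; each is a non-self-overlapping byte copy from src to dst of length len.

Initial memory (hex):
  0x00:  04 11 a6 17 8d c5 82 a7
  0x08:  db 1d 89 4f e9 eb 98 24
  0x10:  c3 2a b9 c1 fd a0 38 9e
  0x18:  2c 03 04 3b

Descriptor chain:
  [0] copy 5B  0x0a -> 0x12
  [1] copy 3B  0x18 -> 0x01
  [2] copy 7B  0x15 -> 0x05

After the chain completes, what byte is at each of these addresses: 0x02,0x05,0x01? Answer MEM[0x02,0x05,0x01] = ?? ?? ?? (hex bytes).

MEM[0x02,0x05,0x01] = 03 eb 2c

[0] 0x0a->0x12 len=5 : 89 4f e9 eb 98
[1] 0x18->0x01 len=3 : 2c 03 04
[2] 0x15->0x05 len=7 : eb 98 9e 2c 03 04 3b
query mem[0x02]=0x03, mem[0x05]=0xeb, mem[0x01]=0x2c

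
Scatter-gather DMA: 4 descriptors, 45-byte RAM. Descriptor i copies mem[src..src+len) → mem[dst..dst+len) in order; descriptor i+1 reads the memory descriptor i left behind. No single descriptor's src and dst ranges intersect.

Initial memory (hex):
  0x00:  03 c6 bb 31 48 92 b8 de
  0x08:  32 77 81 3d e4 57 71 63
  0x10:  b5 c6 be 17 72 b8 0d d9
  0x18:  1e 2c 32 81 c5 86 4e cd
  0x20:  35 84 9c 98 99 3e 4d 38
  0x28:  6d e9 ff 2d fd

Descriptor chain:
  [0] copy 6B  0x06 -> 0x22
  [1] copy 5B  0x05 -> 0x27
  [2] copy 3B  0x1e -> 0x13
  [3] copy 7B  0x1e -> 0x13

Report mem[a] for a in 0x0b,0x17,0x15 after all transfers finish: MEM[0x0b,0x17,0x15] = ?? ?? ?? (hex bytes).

MEM[0x0b,0x17,0x15] = 3d b8 35

D0: mem[0x22..0x27] <- [b8 de 32 77 81 3d]
D1: mem[0x27..0x2b] <- [92 b8 de 32 77]
D2: mem[0x13..0x15] <- [4e cd 35]
D3: mem[0x13..0x19] <- [4e cd 35 84 b8 de 32]
query mem[0x0b]=0x3d, mem[0x17]=0xb8, mem[0x15]=0x35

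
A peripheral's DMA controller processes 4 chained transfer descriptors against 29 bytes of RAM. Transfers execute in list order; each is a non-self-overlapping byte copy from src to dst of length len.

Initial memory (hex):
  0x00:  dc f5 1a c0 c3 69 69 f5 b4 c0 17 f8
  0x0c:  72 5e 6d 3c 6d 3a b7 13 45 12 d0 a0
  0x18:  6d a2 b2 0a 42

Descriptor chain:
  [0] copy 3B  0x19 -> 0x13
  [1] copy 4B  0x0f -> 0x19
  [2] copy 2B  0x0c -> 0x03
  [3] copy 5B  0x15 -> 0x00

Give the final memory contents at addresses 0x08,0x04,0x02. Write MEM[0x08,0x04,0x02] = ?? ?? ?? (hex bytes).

[0] 0x19->0x13 len=3 : a2 b2 0a
[1] 0x0f->0x19 len=4 : 3c 6d 3a b7
[2] 0x0c->0x03 len=2 : 72 5e
[3] 0x15->0x00 len=5 : 0a d0 a0 6d 3c
query mem[0x08]=0xb4, mem[0x04]=0x3c, mem[0x02]=0xa0

MEM[0x08,0x04,0x02] = b4 3c a0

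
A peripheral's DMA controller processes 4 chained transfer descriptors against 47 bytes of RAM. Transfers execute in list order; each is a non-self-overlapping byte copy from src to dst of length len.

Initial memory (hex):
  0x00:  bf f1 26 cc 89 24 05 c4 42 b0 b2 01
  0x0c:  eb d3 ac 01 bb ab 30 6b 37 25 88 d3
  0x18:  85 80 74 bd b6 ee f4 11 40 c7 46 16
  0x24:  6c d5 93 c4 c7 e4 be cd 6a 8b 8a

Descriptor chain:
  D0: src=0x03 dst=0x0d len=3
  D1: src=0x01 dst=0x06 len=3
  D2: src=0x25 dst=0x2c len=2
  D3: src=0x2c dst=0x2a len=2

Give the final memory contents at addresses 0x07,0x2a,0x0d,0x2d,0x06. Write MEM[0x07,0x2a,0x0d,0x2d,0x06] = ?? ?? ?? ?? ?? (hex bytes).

D0: mem[0x0d..0x0f] <- [cc 89 24]
D1: mem[0x06..0x08] <- [f1 26 cc]
D2: mem[0x2c..0x2d] <- [d5 93]
D3: mem[0x2a..0x2b] <- [d5 93]
query mem[0x07]=0x26, mem[0x2a]=0xd5, mem[0x0d]=0xcc, mem[0x2d]=0x93, mem[0x06]=0xf1

MEM[0x07,0x2a,0x0d,0x2d,0x06] = 26 d5 cc 93 f1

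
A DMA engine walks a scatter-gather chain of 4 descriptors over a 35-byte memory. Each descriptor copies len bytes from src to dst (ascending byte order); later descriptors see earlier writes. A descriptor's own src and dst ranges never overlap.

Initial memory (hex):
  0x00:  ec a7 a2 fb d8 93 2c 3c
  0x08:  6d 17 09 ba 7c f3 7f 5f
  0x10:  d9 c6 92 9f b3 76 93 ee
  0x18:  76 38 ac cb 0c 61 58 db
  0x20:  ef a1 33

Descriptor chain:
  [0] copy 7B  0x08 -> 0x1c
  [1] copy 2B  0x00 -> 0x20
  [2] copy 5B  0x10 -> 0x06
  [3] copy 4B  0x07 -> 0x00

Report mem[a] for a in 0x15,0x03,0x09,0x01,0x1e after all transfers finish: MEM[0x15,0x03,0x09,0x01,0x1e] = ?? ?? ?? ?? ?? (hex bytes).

MEM[0x15,0x03,0x09,0x01,0x1e] = 76 b3 9f 92 09

D0: mem[0x1c..0x22] <- [6d 17 09 ba 7c f3 7f]
D1: mem[0x20..0x21] <- [ec a7]
D2: mem[0x06..0x0a] <- [d9 c6 92 9f b3]
D3: mem[0x00..0x03] <- [c6 92 9f b3]
query mem[0x15]=0x76, mem[0x03]=0xb3, mem[0x09]=0x9f, mem[0x01]=0x92, mem[0x1e]=0x09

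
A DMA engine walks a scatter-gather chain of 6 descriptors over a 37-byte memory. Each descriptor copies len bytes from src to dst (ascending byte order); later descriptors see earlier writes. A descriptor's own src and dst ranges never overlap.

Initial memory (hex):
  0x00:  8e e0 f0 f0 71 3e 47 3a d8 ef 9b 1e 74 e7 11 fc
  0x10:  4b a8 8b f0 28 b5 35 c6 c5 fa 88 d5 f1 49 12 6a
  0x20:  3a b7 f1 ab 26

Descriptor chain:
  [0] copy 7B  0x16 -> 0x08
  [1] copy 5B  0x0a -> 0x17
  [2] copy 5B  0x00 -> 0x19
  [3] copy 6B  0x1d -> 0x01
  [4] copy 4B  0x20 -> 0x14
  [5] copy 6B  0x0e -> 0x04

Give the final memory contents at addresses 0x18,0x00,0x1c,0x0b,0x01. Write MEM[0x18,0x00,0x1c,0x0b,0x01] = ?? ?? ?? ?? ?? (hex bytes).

MEM[0x18,0x00,0x1c,0x0b,0x01] = fa 8e f0 fa 71

[0] 0x16->0x08 len=7 : 35 c6 c5 fa 88 d5 f1
[1] 0x0a->0x17 len=5 : c5 fa 88 d5 f1
[2] 0x00->0x19 len=5 : 8e e0 f0 f0 71
[3] 0x1d->0x01 len=6 : 71 12 6a 3a b7 f1
[4] 0x20->0x14 len=4 : 3a b7 f1 ab
[5] 0x0e->0x04 len=6 : f1 fc 4b a8 8b f0
query mem[0x18]=0xfa, mem[0x00]=0x8e, mem[0x1c]=0xf0, mem[0x0b]=0xfa, mem[0x01]=0x71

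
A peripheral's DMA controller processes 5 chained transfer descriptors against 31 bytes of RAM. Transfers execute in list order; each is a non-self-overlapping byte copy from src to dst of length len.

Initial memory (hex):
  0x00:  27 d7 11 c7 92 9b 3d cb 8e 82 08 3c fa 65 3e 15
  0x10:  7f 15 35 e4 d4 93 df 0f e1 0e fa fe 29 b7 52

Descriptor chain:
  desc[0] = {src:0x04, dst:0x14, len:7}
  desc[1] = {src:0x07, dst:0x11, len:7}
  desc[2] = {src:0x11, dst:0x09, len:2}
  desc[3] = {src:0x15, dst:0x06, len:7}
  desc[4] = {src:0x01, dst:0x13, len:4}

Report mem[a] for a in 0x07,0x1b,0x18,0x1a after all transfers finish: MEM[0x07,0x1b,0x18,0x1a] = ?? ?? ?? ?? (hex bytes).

#0 dst[0x14+7] := {0x92,0x9b,0x3d,0xcb,0x8e,0x82,0x08}
#1 dst[0x11+7] := {0xcb,0x8e,0x82,0x08,0x3c,0xfa,0x65}
#2 dst[0x09+2] := {0xcb,0x8e}
#3 dst[0x06+7] := {0x3c,0xfa,0x65,0x8e,0x82,0x08,0xfe}
#4 dst[0x13+4] := {0xd7,0x11,0xc7,0x92}
query mem[0x07]=0xfa, mem[0x1b]=0xfe, mem[0x18]=0x8e, mem[0x1a]=0x08

MEM[0x07,0x1b,0x18,0x1a] = fa fe 8e 08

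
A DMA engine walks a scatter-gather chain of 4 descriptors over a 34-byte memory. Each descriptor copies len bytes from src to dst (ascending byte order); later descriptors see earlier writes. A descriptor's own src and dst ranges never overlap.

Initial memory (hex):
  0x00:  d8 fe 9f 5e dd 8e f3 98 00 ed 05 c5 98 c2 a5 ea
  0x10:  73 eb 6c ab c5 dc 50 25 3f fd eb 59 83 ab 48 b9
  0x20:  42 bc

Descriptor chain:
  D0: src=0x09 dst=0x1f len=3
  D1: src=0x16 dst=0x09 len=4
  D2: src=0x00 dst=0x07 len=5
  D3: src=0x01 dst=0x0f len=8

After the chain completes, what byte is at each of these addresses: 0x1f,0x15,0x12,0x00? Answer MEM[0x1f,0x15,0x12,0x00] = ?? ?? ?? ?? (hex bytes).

  after D0: wrote 3B at 0x1f = ed05c5
  after D1: wrote 4B at 0x09 = 50253ffd
  after D2: wrote 5B at 0x07 = d8fe9f5edd
  after D3: wrote 8B at 0x0f = fe9f5edd8ef3d8fe
query mem[0x1f]=0xed, mem[0x15]=0xd8, mem[0x12]=0xdd, mem[0x00]=0xd8

MEM[0x1f,0x15,0x12,0x00] = ed d8 dd d8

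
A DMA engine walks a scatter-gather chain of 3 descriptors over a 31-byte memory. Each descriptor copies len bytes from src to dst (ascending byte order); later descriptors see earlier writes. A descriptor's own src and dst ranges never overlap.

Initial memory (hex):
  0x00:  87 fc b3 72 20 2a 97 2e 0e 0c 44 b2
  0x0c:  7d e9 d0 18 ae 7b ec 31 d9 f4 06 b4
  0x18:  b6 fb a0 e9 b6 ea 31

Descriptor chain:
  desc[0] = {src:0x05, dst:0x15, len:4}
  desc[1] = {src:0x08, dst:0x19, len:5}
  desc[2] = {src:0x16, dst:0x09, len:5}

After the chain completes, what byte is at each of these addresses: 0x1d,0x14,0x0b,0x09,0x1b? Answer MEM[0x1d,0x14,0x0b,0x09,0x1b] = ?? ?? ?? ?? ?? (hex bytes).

MEM[0x1d,0x14,0x0b,0x09,0x1b] = 7d d9 0e 97 44

D0: mem[0x15..0x18] <- [2a 97 2e 0e]
D1: mem[0x19..0x1d] <- [0e 0c 44 b2 7d]
D2: mem[0x09..0x0d] <- [97 2e 0e 0e 0c]
query mem[0x1d]=0x7d, mem[0x14]=0xd9, mem[0x0b]=0x0e, mem[0x09]=0x97, mem[0x1b]=0x44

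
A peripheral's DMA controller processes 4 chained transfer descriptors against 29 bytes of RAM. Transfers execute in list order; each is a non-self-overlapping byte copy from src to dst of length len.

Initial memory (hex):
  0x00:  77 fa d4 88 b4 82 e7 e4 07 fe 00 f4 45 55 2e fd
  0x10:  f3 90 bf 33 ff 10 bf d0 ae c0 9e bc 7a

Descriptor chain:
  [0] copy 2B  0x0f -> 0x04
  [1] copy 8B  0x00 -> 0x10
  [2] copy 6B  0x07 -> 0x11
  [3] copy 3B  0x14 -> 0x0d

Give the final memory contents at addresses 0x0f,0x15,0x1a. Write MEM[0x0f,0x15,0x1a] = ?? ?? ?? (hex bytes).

D0: mem[0x04..0x05] <- [fd f3]
D1: mem[0x10..0x17] <- [77 fa d4 88 fd f3 e7 e4]
D2: mem[0x11..0x16] <- [e4 07 fe 00 f4 45]
D3: mem[0x0d..0x0f] <- [00 f4 45]
query mem[0x0f]=0x45, mem[0x15]=0xf4, mem[0x1a]=0x9e

MEM[0x0f,0x15,0x1a] = 45 f4 9e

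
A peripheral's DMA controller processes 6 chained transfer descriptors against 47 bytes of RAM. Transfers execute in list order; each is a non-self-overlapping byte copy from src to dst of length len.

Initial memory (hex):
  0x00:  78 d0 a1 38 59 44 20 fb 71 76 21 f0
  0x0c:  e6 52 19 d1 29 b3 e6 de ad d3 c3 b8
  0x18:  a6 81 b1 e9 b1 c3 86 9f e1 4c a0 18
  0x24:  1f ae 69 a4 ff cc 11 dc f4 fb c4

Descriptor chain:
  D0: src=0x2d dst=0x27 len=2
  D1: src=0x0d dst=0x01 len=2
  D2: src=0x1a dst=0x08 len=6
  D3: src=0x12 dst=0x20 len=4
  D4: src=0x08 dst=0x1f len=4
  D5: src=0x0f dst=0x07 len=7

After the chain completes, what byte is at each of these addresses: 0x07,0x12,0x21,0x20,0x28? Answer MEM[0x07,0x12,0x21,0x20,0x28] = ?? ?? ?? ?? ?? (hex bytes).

MEM[0x07,0x12,0x21,0x20,0x28] = d1 e6 b1 e9 c4

  after D0: wrote 2B at 0x27 = fbc4
  after D1: wrote 2B at 0x01 = 5219
  after D2: wrote 6B at 0x08 = b1e9b1c3869f
  after D3: wrote 4B at 0x20 = e6deadd3
  after D4: wrote 4B at 0x1f = b1e9b1c3
  after D5: wrote 7B at 0x07 = d129b3e6deadd3
query mem[0x07]=0xd1, mem[0x12]=0xe6, mem[0x21]=0xb1, mem[0x20]=0xe9, mem[0x28]=0xc4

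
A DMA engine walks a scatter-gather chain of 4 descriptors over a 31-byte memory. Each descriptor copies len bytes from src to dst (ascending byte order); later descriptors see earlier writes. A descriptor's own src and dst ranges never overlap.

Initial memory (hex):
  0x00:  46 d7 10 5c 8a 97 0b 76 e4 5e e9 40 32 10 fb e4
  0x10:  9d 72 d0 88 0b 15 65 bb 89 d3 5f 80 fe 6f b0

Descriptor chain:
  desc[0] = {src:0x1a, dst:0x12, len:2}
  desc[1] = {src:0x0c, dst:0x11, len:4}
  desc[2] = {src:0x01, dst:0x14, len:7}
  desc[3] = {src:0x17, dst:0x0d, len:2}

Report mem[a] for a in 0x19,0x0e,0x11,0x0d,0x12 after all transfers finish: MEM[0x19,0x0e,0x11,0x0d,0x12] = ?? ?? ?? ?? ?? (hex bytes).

D0: mem[0x12..0x13] <- [5f 80]
D1: mem[0x11..0x14] <- [32 10 fb e4]
D2: mem[0x14..0x1a] <- [d7 10 5c 8a 97 0b 76]
D3: mem[0x0d..0x0e] <- [8a 97]
query mem[0x19]=0x0b, mem[0x0e]=0x97, mem[0x11]=0x32, mem[0x0d]=0x8a, mem[0x12]=0x10

MEM[0x19,0x0e,0x11,0x0d,0x12] = 0b 97 32 8a 10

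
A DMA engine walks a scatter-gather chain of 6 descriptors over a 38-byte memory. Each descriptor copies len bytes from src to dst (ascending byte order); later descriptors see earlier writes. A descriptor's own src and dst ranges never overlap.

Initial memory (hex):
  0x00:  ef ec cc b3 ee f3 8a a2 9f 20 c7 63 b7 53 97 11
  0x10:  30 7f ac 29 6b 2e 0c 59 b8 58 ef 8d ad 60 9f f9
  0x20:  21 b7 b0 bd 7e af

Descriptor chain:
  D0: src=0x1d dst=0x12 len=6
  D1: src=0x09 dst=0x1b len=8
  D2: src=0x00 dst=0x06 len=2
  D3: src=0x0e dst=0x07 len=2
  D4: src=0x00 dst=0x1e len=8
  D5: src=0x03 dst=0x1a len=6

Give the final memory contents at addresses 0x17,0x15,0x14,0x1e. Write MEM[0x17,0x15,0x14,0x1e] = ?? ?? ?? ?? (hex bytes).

D0: mem[0x12..0x17] <- [60 9f f9 21 b7 b0]
D1: mem[0x1b..0x22] <- [20 c7 63 b7 53 97 11 30]
D2: mem[0x06..0x07] <- [ef ec]
D3: mem[0x07..0x08] <- [97 11]
D4: mem[0x1e..0x25] <- [ef ec cc b3 ee f3 ef 97]
D5: mem[0x1a..0x1f] <- [b3 ee f3 ef 97 11]
query mem[0x17]=0xb0, mem[0x15]=0x21, mem[0x14]=0xf9, mem[0x1e]=0x97

MEM[0x17,0x15,0x14,0x1e] = b0 21 f9 97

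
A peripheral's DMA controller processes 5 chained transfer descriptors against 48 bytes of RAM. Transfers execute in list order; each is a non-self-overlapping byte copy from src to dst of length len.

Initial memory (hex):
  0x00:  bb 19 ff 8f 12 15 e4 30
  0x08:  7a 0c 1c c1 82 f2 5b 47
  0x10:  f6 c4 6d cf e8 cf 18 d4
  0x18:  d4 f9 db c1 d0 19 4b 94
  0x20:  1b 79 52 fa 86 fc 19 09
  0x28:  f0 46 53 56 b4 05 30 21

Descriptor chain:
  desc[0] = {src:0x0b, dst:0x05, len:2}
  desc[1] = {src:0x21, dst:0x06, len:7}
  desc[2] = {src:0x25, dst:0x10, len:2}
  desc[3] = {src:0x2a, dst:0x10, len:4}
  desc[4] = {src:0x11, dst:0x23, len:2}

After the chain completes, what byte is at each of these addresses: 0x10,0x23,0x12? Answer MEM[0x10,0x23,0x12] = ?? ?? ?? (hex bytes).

MEM[0x10,0x23,0x12] = 53 56 b4

[0] 0x0b->0x05 len=2 : c1 82
[1] 0x21->0x06 len=7 : 79 52 fa 86 fc 19 09
[2] 0x25->0x10 len=2 : fc 19
[3] 0x2a->0x10 len=4 : 53 56 b4 05
[4] 0x11->0x23 len=2 : 56 b4
query mem[0x10]=0x53, mem[0x23]=0x56, mem[0x12]=0xb4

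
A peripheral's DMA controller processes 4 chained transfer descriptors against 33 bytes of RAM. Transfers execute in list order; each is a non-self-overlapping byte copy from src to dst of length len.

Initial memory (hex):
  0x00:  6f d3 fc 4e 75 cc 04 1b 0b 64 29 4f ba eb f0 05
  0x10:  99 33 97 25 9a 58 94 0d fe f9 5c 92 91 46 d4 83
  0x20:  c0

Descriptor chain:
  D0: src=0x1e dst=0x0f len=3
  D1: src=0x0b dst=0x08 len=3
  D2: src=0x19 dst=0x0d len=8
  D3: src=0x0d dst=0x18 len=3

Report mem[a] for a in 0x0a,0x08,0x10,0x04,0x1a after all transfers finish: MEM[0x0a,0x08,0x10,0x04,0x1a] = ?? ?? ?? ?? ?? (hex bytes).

MEM[0x0a,0x08,0x10,0x04,0x1a] = eb 4f 91 75 92

[0] 0x1e->0x0f len=3 : d4 83 c0
[1] 0x0b->0x08 len=3 : 4f ba eb
[2] 0x19->0x0d len=8 : f9 5c 92 91 46 d4 83 c0
[3] 0x0d->0x18 len=3 : f9 5c 92
query mem[0x0a]=0xeb, mem[0x08]=0x4f, mem[0x10]=0x91, mem[0x04]=0x75, mem[0x1a]=0x92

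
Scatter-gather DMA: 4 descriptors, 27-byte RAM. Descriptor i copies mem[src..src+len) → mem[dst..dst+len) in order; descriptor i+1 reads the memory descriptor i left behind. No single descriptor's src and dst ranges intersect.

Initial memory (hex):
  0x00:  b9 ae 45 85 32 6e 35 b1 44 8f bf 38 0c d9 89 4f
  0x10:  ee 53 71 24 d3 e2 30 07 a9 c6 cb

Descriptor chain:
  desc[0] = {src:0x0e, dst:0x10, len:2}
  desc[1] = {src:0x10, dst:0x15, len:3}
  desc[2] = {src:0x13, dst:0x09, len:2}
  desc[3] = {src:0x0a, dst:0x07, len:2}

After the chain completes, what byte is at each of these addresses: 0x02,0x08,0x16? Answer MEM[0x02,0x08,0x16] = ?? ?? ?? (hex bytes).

D0: mem[0x10..0x11] <- [89 4f]
D1: mem[0x15..0x17] <- [89 4f 71]
D2: mem[0x09..0x0a] <- [24 d3]
D3: mem[0x07..0x08] <- [d3 38]
query mem[0x02]=0x45, mem[0x08]=0x38, mem[0x16]=0x4f

MEM[0x02,0x08,0x16] = 45 38 4f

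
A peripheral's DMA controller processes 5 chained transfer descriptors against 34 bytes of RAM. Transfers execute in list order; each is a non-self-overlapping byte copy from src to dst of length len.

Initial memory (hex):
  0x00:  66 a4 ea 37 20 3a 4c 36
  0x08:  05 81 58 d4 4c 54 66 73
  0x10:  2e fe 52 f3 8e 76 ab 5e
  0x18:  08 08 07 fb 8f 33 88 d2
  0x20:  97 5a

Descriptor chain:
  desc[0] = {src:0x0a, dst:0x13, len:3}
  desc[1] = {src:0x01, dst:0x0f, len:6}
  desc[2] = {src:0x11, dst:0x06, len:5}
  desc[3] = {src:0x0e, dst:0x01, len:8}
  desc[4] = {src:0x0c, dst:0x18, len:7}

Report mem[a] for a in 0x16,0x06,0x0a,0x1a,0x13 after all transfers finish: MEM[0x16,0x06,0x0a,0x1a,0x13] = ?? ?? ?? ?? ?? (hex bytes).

MEM[0x16,0x06,0x0a,0x1a,0x13] = ab 3a 4c 66 3a

[0] 0x0a->0x13 len=3 : 58 d4 4c
[1] 0x01->0x0f len=6 : a4 ea 37 20 3a 4c
[2] 0x11->0x06 len=5 : 37 20 3a 4c 4c
[3] 0x0e->0x01 len=8 : 66 a4 ea 37 20 3a 4c 4c
[4] 0x0c->0x18 len=7 : 4c 54 66 a4 ea 37 20
query mem[0x16]=0xab, mem[0x06]=0x3a, mem[0x0a]=0x4c, mem[0x1a]=0x66, mem[0x13]=0x3a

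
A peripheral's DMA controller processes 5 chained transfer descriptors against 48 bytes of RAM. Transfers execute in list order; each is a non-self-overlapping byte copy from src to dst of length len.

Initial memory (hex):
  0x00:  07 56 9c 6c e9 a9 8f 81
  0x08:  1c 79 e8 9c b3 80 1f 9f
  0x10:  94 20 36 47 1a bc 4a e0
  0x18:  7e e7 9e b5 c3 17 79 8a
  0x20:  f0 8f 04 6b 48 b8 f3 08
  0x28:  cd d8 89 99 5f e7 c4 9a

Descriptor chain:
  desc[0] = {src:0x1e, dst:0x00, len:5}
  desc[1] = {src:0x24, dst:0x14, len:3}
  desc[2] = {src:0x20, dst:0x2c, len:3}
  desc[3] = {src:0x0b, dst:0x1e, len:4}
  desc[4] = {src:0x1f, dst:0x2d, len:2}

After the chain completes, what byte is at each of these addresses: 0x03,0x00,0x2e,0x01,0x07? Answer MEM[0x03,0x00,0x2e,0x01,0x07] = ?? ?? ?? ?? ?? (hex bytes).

MEM[0x03,0x00,0x2e,0x01,0x07] = 8f 79 80 8a 81

[0] 0x1e->0x00 len=5 : 79 8a f0 8f 04
[1] 0x24->0x14 len=3 : 48 b8 f3
[2] 0x20->0x2c len=3 : f0 8f 04
[3] 0x0b->0x1e len=4 : 9c b3 80 1f
[4] 0x1f->0x2d len=2 : b3 80
query mem[0x03]=0x8f, mem[0x00]=0x79, mem[0x2e]=0x80, mem[0x01]=0x8a, mem[0x07]=0x81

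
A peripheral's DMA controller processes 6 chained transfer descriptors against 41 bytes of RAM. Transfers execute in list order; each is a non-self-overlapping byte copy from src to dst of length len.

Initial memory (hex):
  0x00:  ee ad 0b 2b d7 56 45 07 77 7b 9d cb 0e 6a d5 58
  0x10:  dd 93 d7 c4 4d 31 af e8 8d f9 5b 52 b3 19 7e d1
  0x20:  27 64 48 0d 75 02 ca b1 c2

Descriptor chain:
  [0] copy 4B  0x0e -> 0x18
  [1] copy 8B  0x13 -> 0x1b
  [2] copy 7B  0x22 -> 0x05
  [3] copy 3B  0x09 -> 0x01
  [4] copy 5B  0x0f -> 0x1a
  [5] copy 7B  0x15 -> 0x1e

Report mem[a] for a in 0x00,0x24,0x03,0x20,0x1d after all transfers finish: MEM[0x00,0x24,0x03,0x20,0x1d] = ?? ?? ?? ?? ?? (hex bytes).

D0: mem[0x18..0x1b] <- [d5 58 dd 93]
D1: mem[0x1b..0x22] <- [c4 4d 31 af e8 d5 58 dd]
D2: mem[0x05..0x0b] <- [dd 0d 75 02 ca b1 c2]
D3: mem[0x01..0x03] <- [ca b1 c2]
D4: mem[0x1a..0x1e] <- [58 dd 93 d7 c4]
D5: mem[0x1e..0x24] <- [31 af e8 d5 58 58 dd]
query mem[0x00]=0xee, mem[0x24]=0xdd, mem[0x03]=0xc2, mem[0x20]=0xe8, mem[0x1d]=0xd7

MEM[0x00,0x24,0x03,0x20,0x1d] = ee dd c2 e8 d7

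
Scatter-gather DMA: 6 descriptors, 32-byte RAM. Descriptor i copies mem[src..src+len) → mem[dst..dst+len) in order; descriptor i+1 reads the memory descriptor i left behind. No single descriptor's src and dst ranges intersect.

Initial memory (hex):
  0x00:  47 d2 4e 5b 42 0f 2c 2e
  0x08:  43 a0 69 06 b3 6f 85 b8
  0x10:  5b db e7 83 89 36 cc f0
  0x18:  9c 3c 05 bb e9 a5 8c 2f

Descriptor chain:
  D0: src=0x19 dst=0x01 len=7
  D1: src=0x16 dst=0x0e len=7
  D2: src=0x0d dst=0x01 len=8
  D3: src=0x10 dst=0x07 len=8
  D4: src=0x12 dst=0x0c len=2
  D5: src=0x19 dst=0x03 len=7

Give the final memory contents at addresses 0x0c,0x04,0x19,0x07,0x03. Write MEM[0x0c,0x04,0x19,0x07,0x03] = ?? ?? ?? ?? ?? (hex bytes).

D0: mem[0x01..0x07] <- [3c 05 bb e9 a5 8c 2f]
D1: mem[0x0e..0x14] <- [cc f0 9c 3c 05 bb e9]
D2: mem[0x01..0x08] <- [6f cc f0 9c 3c 05 bb e9]
D3: mem[0x07..0x0e] <- [9c 3c 05 bb e9 36 cc f0]
D4: mem[0x0c..0x0d] <- [05 bb]
D5: mem[0x03..0x09] <- [3c 05 bb e9 a5 8c 2f]
query mem[0x0c]=0x05, mem[0x04]=0x05, mem[0x19]=0x3c, mem[0x07]=0xa5, mem[0x03]=0x3c

MEM[0x0c,0x04,0x19,0x07,0x03] = 05 05 3c a5 3c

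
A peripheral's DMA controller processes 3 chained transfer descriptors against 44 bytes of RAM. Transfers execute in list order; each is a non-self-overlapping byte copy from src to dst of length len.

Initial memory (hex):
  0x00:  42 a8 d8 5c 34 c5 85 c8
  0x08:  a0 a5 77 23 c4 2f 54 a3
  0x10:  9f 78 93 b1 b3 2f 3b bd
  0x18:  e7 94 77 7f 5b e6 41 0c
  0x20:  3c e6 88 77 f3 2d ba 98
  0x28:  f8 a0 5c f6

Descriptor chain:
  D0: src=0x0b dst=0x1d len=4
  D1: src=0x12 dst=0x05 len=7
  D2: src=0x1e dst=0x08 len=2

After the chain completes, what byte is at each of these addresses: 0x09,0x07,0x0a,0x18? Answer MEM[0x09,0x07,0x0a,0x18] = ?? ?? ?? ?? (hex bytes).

  after D0: wrote 4B at 0x1d = 23c42f54
  after D1: wrote 7B at 0x05 = 93b1b32f3bbde7
  after D2: wrote 2B at 0x08 = c42f
query mem[0x09]=0x2f, mem[0x07]=0xb3, mem[0x0a]=0xbd, mem[0x18]=0xe7

MEM[0x09,0x07,0x0a,0x18] = 2f b3 bd e7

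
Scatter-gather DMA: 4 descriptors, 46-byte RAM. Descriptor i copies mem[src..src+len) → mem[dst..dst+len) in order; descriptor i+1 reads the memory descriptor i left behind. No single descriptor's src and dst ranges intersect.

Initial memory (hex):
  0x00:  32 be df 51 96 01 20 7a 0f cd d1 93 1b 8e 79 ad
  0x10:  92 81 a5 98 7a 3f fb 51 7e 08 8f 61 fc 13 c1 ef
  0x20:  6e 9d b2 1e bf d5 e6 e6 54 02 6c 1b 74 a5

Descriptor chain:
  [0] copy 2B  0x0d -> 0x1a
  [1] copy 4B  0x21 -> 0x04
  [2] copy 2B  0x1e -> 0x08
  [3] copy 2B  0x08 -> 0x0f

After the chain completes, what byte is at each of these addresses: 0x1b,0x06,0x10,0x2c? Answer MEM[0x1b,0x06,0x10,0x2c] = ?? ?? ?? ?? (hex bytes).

MEM[0x1b,0x06,0x10,0x2c] = 79 1e ef 74

[0] 0x0d->0x1a len=2 : 8e 79
[1] 0x21->0x04 len=4 : 9d b2 1e bf
[2] 0x1e->0x08 len=2 : c1 ef
[3] 0x08->0x0f len=2 : c1 ef
query mem[0x1b]=0x79, mem[0x06]=0x1e, mem[0x10]=0xef, mem[0x2c]=0x74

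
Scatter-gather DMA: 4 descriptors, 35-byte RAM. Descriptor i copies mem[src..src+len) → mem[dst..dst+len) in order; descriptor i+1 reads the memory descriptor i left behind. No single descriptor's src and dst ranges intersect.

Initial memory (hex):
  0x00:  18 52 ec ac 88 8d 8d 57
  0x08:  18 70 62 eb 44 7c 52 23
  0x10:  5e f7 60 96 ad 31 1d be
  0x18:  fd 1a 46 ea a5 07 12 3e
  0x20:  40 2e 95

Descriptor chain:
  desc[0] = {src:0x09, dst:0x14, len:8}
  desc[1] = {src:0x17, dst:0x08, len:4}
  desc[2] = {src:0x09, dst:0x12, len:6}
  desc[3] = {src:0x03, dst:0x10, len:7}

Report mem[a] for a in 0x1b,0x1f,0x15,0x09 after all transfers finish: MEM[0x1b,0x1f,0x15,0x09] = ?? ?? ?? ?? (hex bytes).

MEM[0x1b,0x1f,0x15,0x09] = 5e 3e 44 7c

#0 dst[0x14+8] := {0x70,0x62,0xeb,0x44,0x7c,0x52,0x23,0x5e}
#1 dst[0x08+4] := {0x44,0x7c,0x52,0x23}
#2 dst[0x12+6] := {0x7c,0x52,0x23,0x44,0x7c,0x52}
#3 dst[0x10+7] := {0xac,0x88,0x8d,0x8d,0x57,0x44,0x7c}
query mem[0x1b]=0x5e, mem[0x1f]=0x3e, mem[0x15]=0x44, mem[0x09]=0x7c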